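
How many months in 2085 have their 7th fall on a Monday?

Check the 7th of each month of 2085: Jan 7: Sun, Feb 7: Wed, Mar 7: Wed, Apr 7: Sat, May 7: Mon, Jun 7: Thu, Jul 7: Sat, Aug 7: Tue, Sep 7: Fri, Oct 7: Sun, Nov 7: Wed, Dec 7: Fri.
Monday occurs in May — 1 month.

1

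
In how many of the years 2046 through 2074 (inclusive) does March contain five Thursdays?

13

March has 31 days; it has five Thursdays when Thursday falls among the first (month-length − 28) days — i.e. when March 1 is one of Thursday/Wednesday/Tuesday.
March 1 by year: 2046:Thu✓ 2047:Fri 2048:Sun 2049:Mon 2050:Tue✓ 2051:Wed✓ 2052:Fri 2053:Sat 2054:Sun 2055:Mon 2056:Wed✓ 2057:Thu✓ 2058:Fri 2059:Sat 2060:Mon 2061:Tue✓ 2062:Wed✓ 2063:Thu✓ 2064:Sat 2065:Sun 2066:Mon 2067:Tue✓ 2068:Thu✓ 2069:Fri 2070:Sat 2071:Sun 2072:Tue✓ 2073:Wed✓ 2074:Thu✓
Years with five Thursdays: 2046, 2050, 2051, 2056, 2057, 2061, 2062, 2063, 2067, 2068, 2072, 2073, 2074 → 13.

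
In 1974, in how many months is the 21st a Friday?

Check the 21st of each month of 1974: Jan 21: Mon, Feb 21: Thu, Mar 21: Thu, Apr 21: Sun, May 21: Tue, Jun 21: Fri, Jul 21: Sun, Aug 21: Wed, Sep 21: Sat, Oct 21: Mon, Nov 21: Thu, Dec 21: Sat.
Friday occurs in June — 1 month.

1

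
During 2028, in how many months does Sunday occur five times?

5

A month of length L has five Sundays iff its first Sunday is on day ≤ L−28 (so day 1–3 in a 31-day month, 1–2 in a 30-day month, day 1 in a leap February).
Checking each month of 2028: Jan starts Sat (31d) ✓; Feb starts Tue (29d); Mar starts Wed (31d); Apr starts Sat (30d) ✓; May starts Mon (31d); Jun starts Thu (30d); Jul starts Sat (31d) ✓; Aug starts Tue (31d); Sep starts Fri (30d); Oct starts Sun (31d) ✓; Nov starts Wed (30d); Dec starts Fri (31d) ✓.
Five-Sunday months: January, April, July, October, December → 5.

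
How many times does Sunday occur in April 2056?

April 2056 has 30 days and begins on Saturday.
The first Sunday is April 2.
Sundays fall on 2, 9, 16, 23, 30 — that's 5.

5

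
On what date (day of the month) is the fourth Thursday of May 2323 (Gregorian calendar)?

May 1, 2323 is a Tuesday, so the first Thursday is the 3rd.
The fourth Thursday is 3 + 21 = 24.

24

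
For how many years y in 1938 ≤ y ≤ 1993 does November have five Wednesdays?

16

November has 30 days; it has five Wednesdays when Wednesday falls among the first (month-length − 28) days — i.e. when November 1 is one of Wednesday/Tuesday.
November 1 by year: 1938:Tue✓ 1939:Wed✓ 1940:Fri 1941:Sat 1942:Sun 1943:Mon 1944:Wed✓ 1945:Thu 1946:Fri 1947:Sat 1948:Mon 1949:Tue✓ 1950:Wed✓ 1951:Thu 1952:Sat …(26 more)… 1979:Thu 1980:Sat 1981:Sun 1982:Mon 1983:Tue✓ 1984:Thu 1985:Fri 1986:Sat 1987:Sun 1988:Tue✓ 1989:Wed✓ 1990:Thu 1991:Fri 1992:Sun 1993:Mon
Years with five Wednesdays: 1938, 1939, 1944, 1949, 1950, 1955, 1960, 1961, 1966, 1967, 1972, 1977, 1978, 1983, 1988, 1989 → 16.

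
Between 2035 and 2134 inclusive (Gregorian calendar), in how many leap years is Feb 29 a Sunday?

3

Leap years in 2035–2134: 24 of them.
Feb 29 weekday advances by 5 (mod 7) from one leap year to the next four years later (or differs when a century non-leap intervenes).
Leap-day weekdays: 2036:Fri 2040:Wed 2044:Mon 2048:Sat 2052:Thu 2056:Tue 2060:Sun✓ 2064:Fri 2068:Wed 2072:Mon 2076:Sat 2080:Thu 2084:Tue 2088:Sun✓ 2092:Fri 2096:Wed 2104:Fri 2108:Wed 2112:Mon 2116:Sat 2120:Thu 2124:Tue 2128:Sun✓ 2132:Fri
Sunday: 2060, 2088, 2128 → 3.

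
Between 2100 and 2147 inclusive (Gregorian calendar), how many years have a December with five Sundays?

20

December has 31 days; it has five Sundays when Sunday falls among the first (month-length − 28) days — i.e. when December 1 is one of Sunday/Saturday/Friday.
December 1 by year: 2100:Wed 2101:Thu 2102:Fri✓ 2103:Sat✓ 2104:Mon 2105:Tue 2106:Wed 2107:Thu 2108:Sat✓ 2109:Sun✓ 2110:Mon 2111:Tue 2112:Thu 2113:Fri✓ 2114:Sat✓ …(18 more)… 2133:Tue 2134:Wed 2135:Thu 2136:Sat✓ 2137:Sun✓ 2138:Mon 2139:Tue 2140:Thu 2141:Fri✓ 2142:Sat✓ 2143:Sun✓ 2144:Tue 2145:Wed 2146:Thu 2147:Fri✓
Years with five Sundays: 2102, 2103, 2108, 2109, 2113, 2114, 2115, 2119, 2120, 2124, 2125, 2126, 2130, 2131, 2136, 2137, 2141, 2142, 2143, 2147 → 20.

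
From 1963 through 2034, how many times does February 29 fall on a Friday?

Leap years in 1963–2034: 18 of them.
Feb 29 weekday advances by 5 (mod 7) from one leap year to the next four years later (or differs when a century non-leap intervenes).
Leap-day weekdays: 1964:Sat 1968:Thu 1972:Tue 1976:Sun 1980:Fri✓ 1984:Wed 1988:Mon 1992:Sat 1996:Thu 2000:Tue 2004:Sun 2008:Fri✓ 2012:Wed 2016:Mon 2020:Sat 2024:Thu 2028:Tue 2032:Sun
Friday: 1980, 2008 → 2.

2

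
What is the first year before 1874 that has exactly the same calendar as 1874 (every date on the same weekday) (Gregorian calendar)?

1863

Two years share a calendar iff Jan 1 falls on the same weekday and both are leap or both are common. 1874: Jan 1 is Thursday, common year.
1873: Jan 1 Wednesday, common
1872: Jan 1 Monday, leap
1871: Jan 1 Sunday, common
1870: Jan 1 Saturday, common
1869: Jan 1 Friday, common
1868: Jan 1 Wednesday, leap
1867: Jan 1 Tuesday, common
1866: Jan 1 Monday, common
1865: Jan 1 Sunday, common
1864: Jan 1 Friday, leap
1863: Jan 1 Thursday, common
1863 matches on both conditions.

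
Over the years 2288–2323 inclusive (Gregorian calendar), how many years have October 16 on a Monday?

6

Track October 16's weekday year by year (advancing +1, or +2 across a Feb 29):
  2288: Tue  2289: Wed (+1)  2290: Thu (+1)  2291: Fri (+1)  2292: Sun (+2)
  2293: Mon (+1) ✓  2294: Tue (+1)  2295: Wed (+1)  2296: Fri (+2)  2297: Sat (+1)
  2298: Sun (+1)  2299: Mon (+1) ✓  2300: Tue (+1)  2301: Wed (+1)  … (8 more years) …
  2310: Sun (+1)  2311: Mon (+1) ✓  2312: Wed (+2)  2313: Thu (+1)  2314: Fri (+1)
  2315: Sat (+1)  2316: Mon (+2) ✓  2317: Tue (+1)  2318: Wed (+1)  2319: Thu (+1)
  2320: Sat (+2)  2321: Sun (+1)  2322: Mon (+1) ✓  2323: Tue (+1)
Monday years: 2293, 2299, 2305, 2311, 2316, 2322 — 6 in total.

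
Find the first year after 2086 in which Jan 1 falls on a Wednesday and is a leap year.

Jan 1 advances by 2 weekdays after a leap year and by 1 after a common year.
2086: Jan 1 is Tuesday.
2087: Wednesday
2088: Thursday (leap)
2089: Saturday
2090: Sunday
2091: Monday
2092: Tuesday (leap)
2093: Thursday
2094: Friday
2095: Saturday
2096: Sunday (leap)
2097: Tuesday
2098: Wednesday
2099: Thursday
2100: Friday
2101: Saturday
2102: Sunday
2103: Monday
2104: Tuesday (leap)
2105: Thursday
2106: Friday
2107: Saturday
2108: Sunday (leap)
2109: Tuesday
2110: Wednesday
2111: Thursday
2112: Friday (leap)
2113: Sunday
2114: Monday
2115: Tuesday
2116: Wednesday (leap)
2116 begins on a Wednesday and is a leap year.

2116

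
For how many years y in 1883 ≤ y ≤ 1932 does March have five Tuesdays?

March has 31 days; it has five Tuesdays when Tuesday falls among the first (month-length − 28) days — i.e. when March 1 is one of Tuesday/Monday/Sunday.
March 1 by year: 1883:Thu 1884:Sat 1885:Sun✓ 1886:Mon✓ 1887:Tue✓ 1888:Thu 1889:Fri 1890:Sat 1891:Sun✓ 1892:Tue✓ 1893:Wed 1894:Thu 1895:Fri 1896:Sun✓ 1897:Mon✓ …(20 more)… 1918:Fri 1919:Sat 1920:Mon✓ 1921:Tue✓ 1922:Wed 1923:Thu 1924:Sat 1925:Sun✓ 1926:Mon✓ 1927:Tue✓ 1928:Thu 1929:Fri 1930:Sat 1931:Sun✓ 1932:Tue✓
Years with five Tuesdays: 1885, 1886, 1887, 1891, 1892, 1896, 1897, 1898, 1903, 1904, 1908, 1909, 1910, 1914, 1915, 1920, 1921, 1925, 1926, 1927, 1931, 1932 → 22.

22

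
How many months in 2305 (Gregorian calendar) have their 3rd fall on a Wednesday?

1

Check the 3rd of each month of 2305: Jan 3: Tue, Feb 3: Fri, Mar 3: Fri, Apr 3: Mon, May 3: Wed, Jun 3: Sat, Jul 3: Mon, Aug 3: Thu, Sep 3: Sun, Oct 3: Tue, Nov 3: Fri, Dec 3: Sun.
Wednesday occurs in May — 1 month.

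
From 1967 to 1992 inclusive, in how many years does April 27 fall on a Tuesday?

3

Track April 27's weekday year by year (advancing +1, or +2 across a Feb 29):
  1967: Thu  1968: Sat (+2)  1969: Sun (+1)  1970: Mon (+1)  1971: Tue (+1) ✓
  1972: Thu (+2)  1973: Fri (+1)  1974: Sat (+1)  1975: Sun (+1)  1976: Tue (+2) ✓
  1977: Wed (+1)  1978: Thu (+1)  1979: Fri (+1)  1980: Sun (+2)  1981: Mon (+1)
  1982: Tue (+1) ✓  1983: Wed (+1)  1984: Fri (+2)  1985: Sat (+1)  1986: Sun (+1)
  1987: Mon (+1)  1988: Wed (+2)  1989: Thu (+1)  1990: Fri (+1)  1991: Sat (+1)
  1992: Mon (+2)
Tuesday years: 1971, 1976, 1982 — 3 in total.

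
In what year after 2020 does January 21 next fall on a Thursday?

2021

From one year to the next, a fixed date's weekday advances by 1, or by 2 when a Feb 29 lies between the two dates.
2020: January 21 is Tuesday.
2021: Thursday (+2)
January 21 falls on a Thursday in 2021.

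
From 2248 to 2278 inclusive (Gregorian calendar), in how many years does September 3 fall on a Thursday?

4

Track September 3's weekday year by year (advancing +1, or +2 across a Feb 29):
  2248: Sun  2249: Mon (+1)  2250: Tue (+1)  2251: Wed (+1)  2252: Fri (+2)
  2253: Sat (+1)  2254: Sun (+1)  2255: Mon (+1)  2256: Wed (+2)  2257: Thu (+1) ✓
  2258: Fri (+1)  2259: Sat (+1)  2260: Mon (+2)  2261: Tue (+1)  … (3 more years) …
  2265: Sun (+1)  2266: Mon (+1)  2267: Tue (+1)  2268: Thu (+2) ✓  2269: Fri (+1)
  2270: Sat (+1)  2271: Sun (+1)  2272: Tue (+2)  2273: Wed (+1)  2274: Thu (+1) ✓
  2275: Fri (+1)  2276: Sun (+2)  2277: Mon (+1)  2278: Tue (+1)
Thursday years: 2257, 2263, 2268, 2274 — 4 in total.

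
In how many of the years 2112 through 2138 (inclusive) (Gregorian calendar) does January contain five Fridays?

11

January has 31 days; it has five Fridays when Friday falls among the first (month-length − 28) days — i.e. when January 1 is one of Friday/Thursday/Wednesday.
January 1 by year: 2112:Fri✓ 2113:Sun 2114:Mon 2115:Tue 2116:Wed✓ 2117:Fri✓ 2118:Sat 2119:Sun 2120:Mon 2121:Wed✓ 2122:Thu✓ 2123:Fri✓ 2124:Sat 2125:Mon 2126:Tue 2127:Wed✓ 2128:Thu✓ 2129:Sat 2130:Sun 2131:Mon 2132:Tue 2133:Thu✓ 2134:Fri✓ 2135:Sat 2136:Sun 2137:Tue 2138:Wed✓
Years with five Fridays: 2112, 2116, 2117, 2121, 2122, 2123, 2127, 2128, 2133, 2134, 2138 → 11.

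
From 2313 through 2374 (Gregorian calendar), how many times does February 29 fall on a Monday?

Leap years in 2313–2374: 15 of them.
Feb 29 weekday advances by 5 (mod 7) from one leap year to the next four years later (or differs when a century non-leap intervenes).
Leap-day weekdays: 2316:Tue 2320:Sun 2324:Fri 2328:Wed 2332:Mon✓ 2336:Sat 2340:Thu 2344:Tue 2348:Sun 2352:Fri 2356:Wed 2360:Mon✓ 2364:Sat 2368:Thu 2372:Tue
Monday: 2332, 2360 → 2.

2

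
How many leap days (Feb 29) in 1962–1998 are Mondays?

Leap years in 1962–1998: 9 of them.
Feb 29 weekday advances by 5 (mod 7) from one leap year to the next four years later (or differs when a century non-leap intervenes).
Leap-day weekdays: 1964:Sat 1968:Thu 1972:Tue 1976:Sun 1980:Fri 1984:Wed 1988:Mon✓ 1992:Sat 1996:Thu
Monday: 1988 → 1.

1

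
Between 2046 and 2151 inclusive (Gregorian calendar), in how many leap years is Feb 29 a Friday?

4

Leap years in 2046–2151: 25 of them.
Feb 29 weekday advances by 5 (mod 7) from one leap year to the next four years later (or differs when a century non-leap intervenes).
Leap-day weekdays: 2048:Sat 2052:Thu 2056:Tue 2060:Sun 2064:Fri✓ 2068:Wed 2072:Mon 2076:Sat 2080:Thu 2084:Tue 2088:Sun 2092:Fri✓ 2096:Wed 2104:Fri✓ 2108:Wed 2112:Mon 2116:Sat 2120:Thu 2124:Tue 2128:Sun 2132:Fri✓ 2136:Wed 2140:Mon 2144:Sat 2148:Thu
Friday: 2064, 2092, 2104, 2132 → 4.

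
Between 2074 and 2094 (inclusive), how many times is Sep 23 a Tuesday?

Track Sep 23's weekday year by year (advancing +1, or +2 across a Feb 29):
  2074: Sun  2075: Mon (+1)  2076: Wed (+2)  2077: Thu (+1)  2078: Fri (+1)
  2079: Sat (+1)  2080: Mon (+2)  2081: Tue (+1) ✓  2082: Wed (+1)  2083: Thu (+1)
  2084: Sat (+2)  2085: Sun (+1)  2086: Mon (+1)  2087: Tue (+1) ✓  2088: Thu (+2)
  2089: Fri (+1)  2090: Sat (+1)  2091: Sun (+1)  2092: Tue (+2) ✓  2093: Wed (+1)
  2094: Thu (+1)
Tuesday years: 2081, 2087, 2092 — 3 in total.

3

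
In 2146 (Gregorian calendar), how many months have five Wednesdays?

4

A month of length L has five Wednesdays iff its first Wednesday is on day ≤ L−28 (so day 1–3 in a 31-day month, 1–2 in a 30-day month, day 1 in a leap February).
Checking each month of 2146: Jan starts Sat (31d); Feb starts Tue (28d); Mar starts Tue (31d) ✓; Apr starts Fri (30d); May starts Sun (31d); Jun starts Wed (30d) ✓; Jul starts Fri (31d); Aug starts Mon (31d) ✓; Sep starts Thu (30d); Oct starts Sat (31d); Nov starts Tue (30d) ✓; Dec starts Thu (31d).
Five-Wednesday months: March, June, August, November → 4.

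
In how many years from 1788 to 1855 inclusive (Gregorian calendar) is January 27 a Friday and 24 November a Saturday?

Check each year's weekday for January 27 and 24 November:
  1788: Sun/Mon  1789: Tue/Tue  1790: Wed/Wed  1791: Thu/Thu  1792: Fri/Sat ✓  1793: Sun/Sun  1794: Mon/Mon  1795: Tue/Tue  1796: Wed/Thu  1797: Fri/Fri  1798: Sat/Sat  1799: Sun/Sun  1800: Mon/Mon  1801: Tue/Tue  …(40 more)…  1842: Thu/Thu  1843: Fri/Fri  1844: Sat/Sun  1845: Mon/Mon  1846: Tue/Tue  1847: Wed/Wed  1848: Thu/Fri  1849: Sat/Sat  1850: Sun/Sun  1851: Mon/Mon  1852: Tue/Wed  1853: Thu/Thu  1854: Fri/Fri  1855: Sat/Sat
Both conditions hold in: 1792, 1804, 1832 — 3.

3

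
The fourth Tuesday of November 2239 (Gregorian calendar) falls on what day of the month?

November 1, 2239 is a Friday, so the first Tuesday is the 5th.
The fourth Tuesday is 5 + 21 = 26.

26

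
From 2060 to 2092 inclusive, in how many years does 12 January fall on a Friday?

5

Track 12 January's weekday year by year (advancing +1, or +2 across a Feb 29):
  2060: Mon  2061: Wed (+2)  2062: Thu (+1)  2063: Fri (+1) ✓  2064: Sat (+1)
  2065: Mon (+2)  2066: Tue (+1)  2067: Wed (+1)  2068: Thu (+1)  2069: Sat (+2)
  2070: Sun (+1)  2071: Mon (+1)  2072: Tue (+1)  2073: Thu (+2)  … (5 more years) …
  2079: Thu (+1)  2080: Fri (+1) ✓  2081: Sun (+2)  2082: Mon (+1)  2083: Tue (+1)
  2084: Wed (+1)  2085: Fri (+2) ✓  2086: Sat (+1)  2087: Sun (+1)  2088: Mon (+1)
  2089: Wed (+2)  2090: Thu (+1)  2091: Fri (+1) ✓  2092: Sat (+1)
Friday years: 2063, 2074, 2080, 2085, 2091 — 5 in total.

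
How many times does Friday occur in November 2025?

4

November 2025 has 30 days and begins on Saturday.
The first Friday is November 7.
Fridays fall on 7, 14, 21, 28 — that's 4.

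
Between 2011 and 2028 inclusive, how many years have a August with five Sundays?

7

August has 31 days; it has five Sundays when Sunday falls among the first (month-length − 28) days — i.e. when August 1 is one of Sunday/Saturday/Friday.
August 1 by year: 2011:Mon 2012:Wed 2013:Thu 2014:Fri✓ 2015:Sat✓ 2016:Mon 2017:Tue 2018:Wed 2019:Thu 2020:Sat✓ 2021:Sun✓ 2022:Mon 2023:Tue 2024:Thu 2025:Fri✓ 2026:Sat✓ 2027:Sun✓ 2028:Tue
Years with five Sundays: 2014, 2015, 2020, 2021, 2025, 2026, 2027 → 7.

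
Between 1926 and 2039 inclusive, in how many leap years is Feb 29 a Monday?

Leap years in 1926–2039: 28 of them.
Feb 29 weekday advances by 5 (mod 7) from one leap year to the next four years later (or differs when a century non-leap intervenes).
Leap-day weekdays: 1928:Wed 1932:Mon✓ 1936:Sat 1940:Thu 1944:Tue 1948:Sun 1952:Fri 1956:Wed 1960:Mon✓ 1964:Sat 1968:Thu 1972:Tue 1976:Sun 1980:Fri 1984:Wed 1988:Mon✓ 1992:Sat 1996:Thu 2000:Tue 2004:Sun 2008:Fri 2012:Wed 2016:Mon✓ 2020:Sat 2024:Thu 2028:Tue 2032:Sun 2036:Fri
Monday: 1932, 1960, 1988, 2016 → 4.

4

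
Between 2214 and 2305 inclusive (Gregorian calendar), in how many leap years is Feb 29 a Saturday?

Leap years in 2214–2305: 22 of them.
Feb 29 weekday advances by 5 (mod 7) from one leap year to the next four years later (or differs when a century non-leap intervenes).
Leap-day weekdays: 2216:Thu 2220:Tue 2224:Sun 2228:Fri 2232:Wed 2236:Mon 2240:Sat✓ 2244:Thu 2248:Tue 2252:Sun 2256:Fri 2260:Wed 2264:Mon 2268:Sat✓ 2272:Thu 2276:Tue 2280:Sun 2284:Fri 2288:Wed 2292:Mon 2296:Sat✓ 2304:Mon
Saturday: 2240, 2268, 2296 → 3.

3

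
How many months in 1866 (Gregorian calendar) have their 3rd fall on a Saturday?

Check the 3rd of each month of 1866: Jan 3: Wed, Feb 3: Sat, Mar 3: Sat, Apr 3: Tue, May 3: Thu, Jun 3: Sun, Jul 3: Tue, Aug 3: Fri, Sep 3: Mon, Oct 3: Wed, Nov 3: Sat, Dec 3: Mon.
Saturday occurs in February, March, November — 3 months.

3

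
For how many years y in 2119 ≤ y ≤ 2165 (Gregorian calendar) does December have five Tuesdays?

December has 31 days; it has five Tuesdays when Tuesday falls among the first (month-length − 28) days — i.e. when December 1 is one of Tuesday/Monday/Sunday.
December 1 by year: 2119:Fri 2120:Sun✓ 2121:Mon✓ 2122:Tue✓ 2123:Wed 2124:Fri 2125:Sat 2126:Sun✓ 2127:Mon✓ 2128:Wed 2129:Thu 2130:Fri 2131:Sat 2132:Mon✓ 2133:Tue✓ …(17 more)… 2151:Wed 2152:Fri 2153:Sat 2154:Sun✓ 2155:Mon✓ 2156:Wed 2157:Thu 2158:Fri 2159:Sat 2160:Mon✓ 2161:Tue✓ 2162:Wed 2163:Thu 2164:Sat 2165:Sun✓
Years with five Tuesdays: 2120, 2121, 2122, 2126, 2127, 2132, 2133, 2137, 2138, 2139, 2143, 2144, 2148, 2149, 2150, 2154, 2155, 2160, 2161, 2165 → 20.

20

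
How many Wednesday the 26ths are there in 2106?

1

Check the 26th of each month of 2106: Jan 26: Tue, Feb 26: Fri, Mar 26: Fri, Apr 26: Mon, May 26: Wed, Jun 26: Sat, Jul 26: Mon, Aug 26: Thu, Sep 26: Sun, Oct 26: Tue, Nov 26: Fri, Dec 26: Sun.
Wednesday occurs in May — 1 month.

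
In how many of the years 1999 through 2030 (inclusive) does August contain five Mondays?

August has 31 days; it has five Mondays when Monday falls among the first (month-length − 28) days — i.e. when August 1 is one of Monday/Sunday/Saturday.
August 1 by year: 1999:Sun✓ 2000:Tue 2001:Wed 2002:Thu 2003:Fri 2004:Sun✓ 2005:Mon✓ 2006:Tue 2007:Wed 2008:Fri 2009:Sat✓ 2010:Sun✓ 2011:Mon✓ 2012:Wed 2013:Thu 2014:Fri 2015:Sat✓ 2016:Mon✓ 2017:Tue 2018:Wed 2019:Thu 2020:Sat✓ 2021:Sun✓ 2022:Mon✓ 2023:Tue 2024:Thu 2025:Fri 2026:Sat✓ 2027:Sun✓ 2028:Tue 2029:Wed 2030:Thu
Years with five Mondays: 1999, 2004, 2005, 2009, 2010, 2011, 2015, 2016, 2020, 2021, 2022, 2026, 2027 → 13.

13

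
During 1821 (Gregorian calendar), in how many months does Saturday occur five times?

A month of length L has five Saturdays iff its first Saturday is on day ≤ L−28 (so day 1–3 in a 31-day month, 1–2 in a 30-day month, day 1 in a leap February).
Checking each month of 1821: Jan starts Mon (31d); Feb starts Thu (28d); Mar starts Thu (31d) ✓; Apr starts Sun (30d); May starts Tue (31d); Jun starts Fri (30d) ✓; Jul starts Sun (31d); Aug starts Wed (31d); Sep starts Sat (30d) ✓; Oct starts Mon (31d); Nov starts Thu (30d); Dec starts Sat (31d) ✓.
Five-Saturday months: March, June, September, December → 4.

4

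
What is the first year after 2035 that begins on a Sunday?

Jan 1 advances by 2 weekdays after a leap year and by 1 after a common year.
2035: Jan 1 is Monday.
2036: Tuesday (leap)
2037: Thursday
2038: Friday
2039: Saturday
2040: Sunday (leap)
2040 begins on a Sunday

2040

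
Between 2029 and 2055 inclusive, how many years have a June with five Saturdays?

8

June has 30 days; it has five Saturdays when Saturday falls among the first (month-length − 28) days — i.e. when June 1 is one of Saturday/Friday.
June 1 by year: 2029:Fri✓ 2030:Sat✓ 2031:Sun 2032:Tue 2033:Wed 2034:Thu 2035:Fri✓ 2036:Sun 2037:Mon 2038:Tue 2039:Wed 2040:Fri✓ 2041:Sat✓ 2042:Sun 2043:Mon 2044:Wed 2045:Thu 2046:Fri✓ 2047:Sat✓ 2048:Mon 2049:Tue 2050:Wed 2051:Thu 2052:Sat✓ 2053:Sun 2054:Mon 2055:Tue
Years with five Saturdays: 2029, 2030, 2035, 2040, 2041, 2046, 2047, 2052 → 8.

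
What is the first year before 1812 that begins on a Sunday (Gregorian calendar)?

Jan 1 advances by 2 weekdays after a leap year and by 1 after a common year.
1812: Jan 1 is Wednesday (leap).
1811: Tuesday
1810: Monday
1809: Sunday
1809 begins on a Sunday

1809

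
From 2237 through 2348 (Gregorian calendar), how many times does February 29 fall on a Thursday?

4

Leap years in 2237–2348: 27 of them.
Feb 29 weekday advances by 5 (mod 7) from one leap year to the next four years later (or differs when a century non-leap intervenes).
Leap-day weekdays: 2240:Sat 2244:Thu✓ 2248:Tue 2252:Sun 2256:Fri 2260:Wed 2264:Mon 2268:Sat 2272:Thu✓ 2276:Tue 2280:Sun 2284:Fri 2288:Wed 2292:Mon 2296:Sat 2304:Mon 2308:Sat 2312:Thu✓ 2316:Tue 2320:Sun 2324:Fri 2328:Wed 2332:Mon 2336:Sat 2340:Thu✓ 2344:Tue 2348:Sun
Thursday: 2244, 2272, 2312, 2340 → 4.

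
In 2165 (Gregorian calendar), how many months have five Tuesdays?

A month of length L has five Tuesdays iff its first Tuesday is on day ≤ L−28 (so day 1–3 in a 31-day month, 1–2 in a 30-day month, day 1 in a leap February).
Checking each month of 2165: Jan starts Tue (31d) ✓; Feb starts Fri (28d); Mar starts Fri (31d); Apr starts Mon (30d) ✓; May starts Wed (31d); Jun starts Sat (30d); Jul starts Mon (31d) ✓; Aug starts Thu (31d); Sep starts Sun (30d); Oct starts Tue (31d) ✓; Nov starts Fri (30d); Dec starts Sun (31d) ✓.
Five-Tuesday months: January, April, July, October, December → 5.

5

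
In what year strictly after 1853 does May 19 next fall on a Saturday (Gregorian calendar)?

From one year to the next, a fixed date's weekday advances by 1, or by 2 when a Feb 29 lies between the two dates.
1853: May 19 is Thursday.
1854: Friday (+1)
1855: Saturday (+1)
May 19 falls on a Saturday in 1855.

1855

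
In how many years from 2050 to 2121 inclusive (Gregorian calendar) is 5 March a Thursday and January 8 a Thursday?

Check each year's weekday for 5 March and January 8:
  2050: Sat/Sat  2051: Sun/Sun  2052: Tue/Mon  2053: Wed/Wed  2054: Thu/Thu ✓  2055: Fri/Fri  2056: Sun/Sat  2057: Mon/Mon  2058: Tue/Tue  2059: Wed/Wed  2060: Fri/Thu  2061: Sat/Sat  2062: Sun/Sun  2063: Mon/Mon  …(44 more)…  2108: Mon/Sun  2109: Tue/Tue  2110: Wed/Wed  2111: Thu/Thu ✓  2112: Sat/Fri  2113: Sun/Sun  2114: Mon/Mon  2115: Tue/Tue  2116: Thu/Wed  2117: Fri/Fri  2118: Sat/Sat  2119: Sun/Sun  2120: Tue/Mon  2121: Wed/Wed
Both conditions hold in: 2054, 2065, 2071, 2082, 2093, 2099, 2105, 2111 — 8.

8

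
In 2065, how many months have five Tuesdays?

4

A month of length L has five Tuesdays iff its first Tuesday is on day ≤ L−28 (so day 1–3 in a 31-day month, 1–2 in a 30-day month, day 1 in a leap February).
Checking each month of 2065: Jan starts Thu (31d); Feb starts Sun (28d); Mar starts Sun (31d) ✓; Apr starts Wed (30d); May starts Fri (31d); Jun starts Mon (30d) ✓; Jul starts Wed (31d); Aug starts Sat (31d); Sep starts Tue (30d) ✓; Oct starts Thu (31d); Nov starts Sun (30d); Dec starts Tue (31d) ✓.
Five-Tuesday months: March, June, September, December → 4.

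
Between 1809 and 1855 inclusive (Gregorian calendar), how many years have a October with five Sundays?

October has 31 days; it has five Sundays when Sunday falls among the first (month-length − 28) days — i.e. when October 1 is one of Sunday/Saturday/Friday.
October 1 by year: 1809:Sun✓ 1810:Mon 1811:Tue 1812:Thu 1813:Fri✓ 1814:Sat✓ 1815:Sun✓ 1816:Tue 1817:Wed 1818:Thu 1819:Fri✓ 1820:Sun✓ 1821:Mon 1822:Tue 1823:Wed …(17 more)… 1841:Fri✓ 1842:Sat✓ 1843:Sun✓ 1844:Tue 1845:Wed 1846:Thu 1847:Fri✓ 1848:Sun✓ 1849:Mon 1850:Tue 1851:Wed 1852:Fri✓ 1853:Sat✓ 1854:Sun✓ 1855:Mon
Years with five Sundays: 1809, 1813, 1814, 1815, 1819, 1820, 1824, 1825, 1826, 1830, 1831, 1836, 1837, 1841, 1842, 1843, 1847, 1848, 1852, 1853, 1854 → 21.

21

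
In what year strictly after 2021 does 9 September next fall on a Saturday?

From one year to the next, a fixed date's weekday advances by 1, or by 2 when a Feb 29 lies between the two dates.
2021: September 9 is Thursday.
2022: Friday (+1)
2023: Saturday (+1)
9 September falls on a Saturday in 2023.

2023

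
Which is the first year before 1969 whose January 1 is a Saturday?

Jan 1 advances by 2 weekdays after a leap year and by 1 after a common year.
1969: Jan 1 is Wednesday.
1968: Monday (leap)
1967: Sunday
1966: Saturday
1966 begins on a Saturday

1966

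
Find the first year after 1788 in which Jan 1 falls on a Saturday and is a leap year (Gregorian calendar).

1820

Jan 1 advances by 2 weekdays after a leap year and by 1 after a common year.
1788: Jan 1 is Tuesday (leap).
1789: Thursday
1790: Friday
1791: Saturday
1792: Sunday (leap)
1793: Tuesday
1794: Wednesday
1795: Thursday
1796: Friday (leap)
1797: Sunday
1798: Monday
1799: Tuesday
1800: Wednesday
1801: Thursday
1802: Friday
1803: Saturday
1804: Sunday (leap)
1805: Tuesday
1806: Wednesday
1807: Thursday
1808: Friday (leap)
1809: Sunday
1810: Monday
1811: Tuesday
1812: Wednesday (leap)
1813: Friday
1814: Saturday
1815: Sunday
1816: Monday (leap)
1817: Wednesday
1818: Thursday
1819: Friday
1820: Saturday (leap)
1820 begins on a Saturday and is a leap year.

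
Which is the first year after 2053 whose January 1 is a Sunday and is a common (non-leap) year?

Jan 1 advances by 2 weekdays after a leap year and by 1 after a common year.
2053: Jan 1 is Wednesday.
2054: Thursday
2055: Friday
2056: Saturday (leap)
2057: Monday
2058: Tuesday
2059: Wednesday
2060: Thursday (leap)
2061: Saturday
2062: Sunday
2062 begins on a Sunday and is a common year.

2062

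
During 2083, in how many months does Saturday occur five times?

A month of length L has five Saturdays iff its first Saturday is on day ≤ L−28 (so day 1–3 in a 31-day month, 1–2 in a 30-day month, day 1 in a leap February).
Checking each month of 2083: Jan starts Fri (31d) ✓; Feb starts Mon (28d); Mar starts Mon (31d); Apr starts Thu (30d); May starts Sat (31d) ✓; Jun starts Tue (30d); Jul starts Thu (31d) ✓; Aug starts Sun (31d); Sep starts Wed (30d); Oct starts Fri (31d) ✓; Nov starts Mon (30d); Dec starts Wed (31d).
Five-Saturday months: January, May, July, October → 4.

4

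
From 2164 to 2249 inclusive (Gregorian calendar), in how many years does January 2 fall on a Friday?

12

Track January 2's weekday year by year (advancing +1, or +2 across a Feb 29):
  2164: Mon  2165: Wed (+2)  2166: Thu (+1)  2167: Fri (+1) ✓  2168: Sat (+1)
  2169: Mon (+2)  2170: Tue (+1)  2171: Wed (+1)  2172: Thu (+1)  2173: Sat (+2)
  2174: Sun (+1)  2175: Mon (+1)  2176: Tue (+1)  2177: Thu (+2)  … (58 more years) …
  2236: Sat (+1)  2237: Mon (+2)  2238: Tue (+1)  2239: Wed (+1)  2240: Thu (+1)
  2241: Sat (+2)  2242: Sun (+1)  2243: Mon (+1)  2244: Tue (+1)  2245: Thu (+2)
  2246: Fri (+1) ✓  2247: Sat (+1)  2248: Sun (+1)  2249: Tue (+2)
Friday years: 2167, 2178, 2184, 2189, 2195, 2201, 2207, 2218, 2224, 2229, 2235, 2246 — 12 in total.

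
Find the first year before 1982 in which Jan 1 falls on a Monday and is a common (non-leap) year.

Jan 1 advances by 2 weekdays after a leap year and by 1 after a common year.
1982: Jan 1 is Friday.
1981: Thursday
1980: Tuesday (leap)
1979: Monday
1979 begins on a Monday and is a common year.

1979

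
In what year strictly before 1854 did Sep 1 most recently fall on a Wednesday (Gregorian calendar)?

1852

From one year to the next, a fixed date's weekday advances by 1, or by 2 when a Feb 29 lies between the two dates.
1854: September 1 is Friday.
1853: Thursday (−1)
1852: Wednesday (−1)
Sep 1 falls on a Wednesday in 1852.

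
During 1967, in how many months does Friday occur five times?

4

A month of length L has five Fridays iff its first Friday is on day ≤ L−28 (so day 1–3 in a 31-day month, 1–2 in a 30-day month, day 1 in a leap February).
Checking each month of 1967: Jan starts Sun (31d); Feb starts Wed (28d); Mar starts Wed (31d) ✓; Apr starts Sat (30d); May starts Mon (31d); Jun starts Thu (30d) ✓; Jul starts Sat (31d); Aug starts Tue (31d); Sep starts Fri (30d) ✓; Oct starts Sun (31d); Nov starts Wed (30d); Dec starts Fri (31d) ✓.
Five-Friday months: March, June, September, December → 4.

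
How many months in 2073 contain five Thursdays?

4

A month of length L has five Thursdays iff its first Thursday is on day ≤ L−28 (so day 1–3 in a 31-day month, 1–2 in a 30-day month, day 1 in a leap February).
Checking each month of 2073: Jan starts Sun (31d); Feb starts Wed (28d); Mar starts Wed (31d) ✓; Apr starts Sat (30d); May starts Mon (31d); Jun starts Thu (30d) ✓; Jul starts Sat (31d); Aug starts Tue (31d) ✓; Sep starts Fri (30d); Oct starts Sun (31d); Nov starts Wed (30d) ✓; Dec starts Fri (31d).
Five-Thursday months: March, June, August, November → 4.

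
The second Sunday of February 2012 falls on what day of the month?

12

February 1, 2012 is a Wednesday, so the first Sunday is the 5th.
The second Sunday is 5 + 7 = 12.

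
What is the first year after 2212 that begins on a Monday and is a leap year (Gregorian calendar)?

Jan 1 advances by 2 weekdays after a leap year and by 1 after a common year.
2212: Jan 1 is Wednesday (leap).
2213: Friday
2214: Saturday
2215: Sunday
2216: Monday (leap)
2216 begins on a Monday and is a leap year.

2216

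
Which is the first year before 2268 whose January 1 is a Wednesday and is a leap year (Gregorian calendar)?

2240

Jan 1 advances by 2 weekdays after a leap year and by 1 after a common year.
2268: Jan 1 is Wednesday (leap).
2267: Tuesday
2266: Monday
2265: Sunday
2264: Friday (leap)
2263: Thursday
2262: Wednesday
2261: Tuesday
2260: Sunday (leap)
2259: Saturday
2258: Friday
2257: Thursday
2256: Tuesday (leap)
2255: Monday
2254: Sunday
2253: Saturday
2252: Thursday (leap)
2251: Wednesday
2250: Tuesday
2249: Monday
2248: Saturday (leap)
2247: Friday
2246: Thursday
2245: Wednesday
2244: Monday (leap)
2243: Sunday
2242: Saturday
2241: Friday
2240: Wednesday (leap)
2240 begins on a Wednesday and is a leap year.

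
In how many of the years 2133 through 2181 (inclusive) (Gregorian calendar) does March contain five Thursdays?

21

March has 31 days; it has five Thursdays when Thursday falls among the first (month-length − 28) days — i.e. when March 1 is one of Thursday/Wednesday/Tuesday.
March 1 by year: 2133:Sun 2134:Mon 2135:Tue✓ 2136:Thu✓ 2137:Fri 2138:Sat 2139:Sun 2140:Tue✓ 2141:Wed✓ 2142:Thu✓ 2143:Fri 2144:Sun 2145:Mon 2146:Tue✓ 2147:Wed✓ …(19 more)… 2167:Sun 2168:Tue✓ 2169:Wed✓ 2170:Thu✓ 2171:Fri 2172:Sun 2173:Mon 2174:Tue✓ 2175:Wed✓ 2176:Fri 2177:Sat 2178:Sun 2179:Mon 2180:Wed✓ 2181:Thu✓
Years with five Thursdays: 2135, 2136, 2140, 2141, 2142, 2146, 2147, 2152, 2153, 2157, 2158, 2159, 2163, 2164, 2168, 2169, 2170, 2174, 2175, 2180, 2181 → 21.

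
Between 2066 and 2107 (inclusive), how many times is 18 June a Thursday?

Track 18 June's weekday year by year (advancing +1, or +2 across a Feb 29):
  2066: Fri  2067: Sat (+1)  2068: Mon (+2)  2069: Tue (+1)  2070: Wed (+1)
  2071: Thu (+1) ✓  2072: Sat (+2)  2073: Sun (+1)  2074: Mon (+1)  2075: Tue (+1)
  2076: Thu (+2) ✓  2077: Fri (+1)  2078: Sat (+1)  2079: Sun (+1)  … (14 more years) …
  2094: Fri (+1)  2095: Sat (+1)  2096: Mon (+2)  2097: Tue (+1)  2098: Wed (+1)
  2099: Thu (+1) ✓  2100: Fri (+1)  2101: Sat (+1)  2102: Sun (+1)  2103: Mon (+1)
  2104: Wed (+2)  2105: Thu (+1) ✓  2106: Fri (+1)  2107: Sat (+1)
Thursday years: 2071, 2076, 2082, 2093, 2099, 2105 — 6 in total.

6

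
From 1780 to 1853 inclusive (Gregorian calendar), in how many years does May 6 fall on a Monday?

11

Track May 6's weekday year by year (advancing +1, or +2 across a Feb 29):
  1780: Sat  1781: Sun (+1)  1782: Mon (+1) ✓  1783: Tue (+1)  1784: Thu (+2)
  1785: Fri (+1)  1786: Sat (+1)  1787: Sun (+1)  1788: Tue (+2)  1789: Wed (+1)
  1790: Thu (+1)  1791: Fri (+1)  1792: Sun (+2)  1793: Mon (+1) ✓  … (46 more years) …
  1840: Wed (+2)  1841: Thu (+1)  1842: Fri (+1)  1843: Sat (+1)  1844: Mon (+2) ✓
  1845: Tue (+1)  1846: Wed (+1)  1847: Thu (+1)  1848: Sat (+2)  1849: Sun (+1)
  1850: Mon (+1) ✓  1851: Tue (+1)  1852: Thu (+2)  1853: Fri (+1)
Monday years: 1782, 1793, 1799, 1805, 1811, 1816, 1822, 1833, 1839, 1844, 1850 — 11 in total.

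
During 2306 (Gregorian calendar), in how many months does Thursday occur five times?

4

A month of length L has five Thursdays iff its first Thursday is on day ≤ L−28 (so day 1–3 in a 31-day month, 1–2 in a 30-day month, day 1 in a leap February).
Checking each month of 2306: Jan starts Mon (31d); Feb starts Thu (28d); Mar starts Thu (31d) ✓; Apr starts Sun (30d); May starts Tue (31d) ✓; Jun starts Fri (30d); Jul starts Sun (31d); Aug starts Wed (31d) ✓; Sep starts Sat (30d); Oct starts Mon (31d); Nov starts Thu (30d) ✓; Dec starts Sat (31d).
Five-Thursday months: March, May, August, November → 4.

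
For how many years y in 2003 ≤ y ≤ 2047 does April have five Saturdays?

April has 30 days; it has five Saturdays when Saturday falls among the first (month-length − 28) days — i.e. when April 1 is one of Saturday/Friday.
April 1 by year: 2003:Tue 2004:Thu 2005:Fri✓ 2006:Sat✓ 2007:Sun 2008:Tue 2009:Wed 2010:Thu 2011:Fri✓ 2012:Sun 2013:Mon 2014:Tue 2015:Wed 2016:Fri✓ 2017:Sat✓ …(15 more)… 2033:Fri✓ 2034:Sat✓ 2035:Sun 2036:Tue 2037:Wed 2038:Thu 2039:Fri✓ 2040:Sun 2041:Mon 2042:Tue 2043:Wed 2044:Fri✓ 2045:Sat✓ 2046:Sun 2047:Mon
Years with five Saturdays: 2005, 2006, 2011, 2016, 2017, 2022, 2023, 2028, 2033, 2034, 2039, 2044, 2045 → 13.

13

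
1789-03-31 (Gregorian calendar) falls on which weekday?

Tuesday

January 1, 1789 is a Thursday.
March 31 is day 90 of the year, i.e. 89 days after Jan 1.
89 mod 7 = 5, so advance 5 weekdays from Thursday: Tuesday.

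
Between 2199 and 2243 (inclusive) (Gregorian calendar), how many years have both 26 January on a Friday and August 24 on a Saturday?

1

Check each year's weekday for 26 January and August 24:
  2199: Sat/Sat  2200: Sun/Sun  2201: Mon/Mon  2202: Tue/Tue  2203: Wed/Wed  2204: Thu/Fri  2205: Sat/Sat  2206: Sun/Sun  2207: Mon/Mon  2208: Tue/Wed  2209: Thu/Thu  2210: Fri/Fri  2211: Sat/Sat  2212: Sun/Mon  …(17 more)…  2230: Tue/Tue  2231: Wed/Wed  2232: Thu/Fri  2233: Sat/Sat  2234: Sun/Sun  2235: Mon/Mon  2236: Tue/Wed  2237: Thu/Thu  2238: Fri/Fri  2239: Sat/Sat  2240: Sun/Mon  2241: Tue/Tue  2242: Wed/Wed  2243: Thu/Thu
Both conditions hold in: 2216 — 1.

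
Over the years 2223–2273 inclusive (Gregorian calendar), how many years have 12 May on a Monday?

Track 12 May's weekday year by year (advancing +1, or +2 across a Feb 29):
  2223: Mon ✓  2224: Wed (+2)  2225: Thu (+1)  2226: Fri (+1)  2227: Sat (+1)
  2228: Mon (+2) ✓  2229: Tue (+1)  2230: Wed (+1)  2231: Thu (+1)  2232: Sat (+2)
  2233: Sun (+1)  2234: Mon (+1) ✓  2235: Tue (+1)  2236: Thu (+2)  … (23 more years) …
  2260: Sat (+2)  2261: Sun (+1)  2262: Mon (+1) ✓  2263: Tue (+1)  2264: Thu (+2)
  2265: Fri (+1)  2266: Sat (+1)  2267: Sun (+1)  2268: Tue (+2)  2269: Wed (+1)
  2270: Thu (+1)  2271: Fri (+1)  2272: Sun (+2)  2273: Mon (+1) ✓
Monday years: 2223, 2228, 2234, 2245, 2251, 2256, 2262, 2273 — 8 in total.

8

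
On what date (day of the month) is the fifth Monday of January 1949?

31

January 1, 1949 is a Saturday, so the first Monday is the 3rd.
The fifth Monday is 3 + 28 = 31.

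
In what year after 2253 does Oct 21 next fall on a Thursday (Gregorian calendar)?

From one year to the next, a fixed date's weekday advances by 1, or by 2 when a Feb 29 lies between the two dates.
2253: October 21 is Friday.
2254: Saturday (+1)
2255: Sunday (+1)
2256: Tuesday (+2)
2257: Wednesday (+1)
2258: Thursday (+1)
Oct 21 falls on a Thursday in 2258.

2258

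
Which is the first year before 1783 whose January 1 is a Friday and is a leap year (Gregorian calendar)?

Jan 1 advances by 2 weekdays after a leap year and by 1 after a common year.
1783: Jan 1 is Wednesday.
1782: Tuesday
1781: Monday
1780: Saturday (leap)
1779: Friday
1778: Thursday
1777: Wednesday
1776: Monday (leap)
1775: Sunday
1774: Saturday
1773: Friday
1772: Wednesday (leap)
1771: Tuesday
1770: Monday
1769: Sunday
1768: Friday (leap)
1768 begins on a Friday and is a leap year.

1768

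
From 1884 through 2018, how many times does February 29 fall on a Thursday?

Leap years in 1884–2018: 33 of them.
Feb 29 weekday advances by 5 (mod 7) from one leap year to the next four years later (or differs when a century non-leap intervenes).
Leap-day weekdays: 1884:Fri 1888:Wed 1892:Mon 1896:Sat 1904:Mon 1908:Sat 1912:Thu✓ 1916:Tue 1920:Sun 1924:Fri 1928:Wed 1932:Mon 1936:Sat …(7 more)… 1968:Thu✓ 1972:Tue 1976:Sun 1980:Fri 1984:Wed 1988:Mon 1992:Sat 1996:Thu✓ 2000:Tue 2004:Sun 2008:Fri 2012:Wed 2016:Mon
Thursday: 1912, 1940, 1968, 1996 → 4.

4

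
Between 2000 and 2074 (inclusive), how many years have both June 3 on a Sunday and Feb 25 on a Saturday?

Check each year's weekday for June 3 and Feb 25:
  2000: Sat/Fri  2001: Sun/Sun  2002: Mon/Mon  2003: Tue/Tue  2004: Thu/Wed  2005: Fri/Fri  2006: Sat/Sat  2007: Sun/Sun  2008: Tue/Mon  2009: Wed/Wed  2010: Thu/Thu  2011: Fri/Fri  2012: Sun/Sat ✓  2013: Mon/Mon  …(47 more)…  2061: Fri/Fri  2062: Sat/Sat  2063: Sun/Sun  2064: Tue/Mon  2065: Wed/Wed  2066: Thu/Thu  2067: Fri/Fri  2068: Sun/Sat ✓  2069: Mon/Mon  2070: Tue/Tue  2071: Wed/Wed  2072: Fri/Thu  2073: Sat/Sat  2074: Sun/Sun
Both conditions hold in: 2012, 2040, 2068 — 3.

3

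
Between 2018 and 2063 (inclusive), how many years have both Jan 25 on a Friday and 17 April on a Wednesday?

5

Check each year's weekday for Jan 25 and 17 April:
  2018: Thu/Tue  2019: Fri/Wed ✓  2020: Sat/Fri  2021: Mon/Sat  2022: Tue/Sun  2023: Wed/Mon  2024: Thu/Wed  2025: Sat/Thu  2026: Sun/Fri  2027: Mon/Sat  2028: Tue/Mon  2029: Thu/Tue  2030: Fri/Wed ✓  2031: Sat/Thu  …(18 more)…  2050: Tue/Sun  2051: Wed/Mon  2052: Thu/Wed  2053: Sat/Thu  2054: Sun/Fri  2055: Mon/Sat  2056: Tue/Mon  2057: Thu/Tue  2058: Fri/Wed ✓  2059: Sat/Thu  2060: Sun/Sat  2061: Tue/Sun  2062: Wed/Mon  2063: Thu/Tue
Both conditions hold in: 2019, 2030, 2041, 2047, 2058 — 5.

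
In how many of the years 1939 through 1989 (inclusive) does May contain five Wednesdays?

May has 31 days; it has five Wednesdays when Wednesday falls among the first (month-length − 28) days — i.e. when May 1 is one of Wednesday/Tuesday/Monday.
May 1 by year: 1939:Mon✓ 1940:Wed✓ 1941:Thu 1942:Fri 1943:Sat 1944:Mon✓ 1945:Tue✓ 1946:Wed✓ 1947:Thu 1948:Sat 1949:Sun 1950:Mon✓ 1951:Tue✓ 1952:Thu 1953:Fri …(21 more)… 1975:Thu 1976:Sat 1977:Sun 1978:Mon✓ 1979:Tue✓ 1980:Thu 1981:Fri 1982:Sat 1983:Sun 1984:Tue✓ 1985:Wed✓ 1986:Thu 1987:Fri 1988:Sun 1989:Mon✓
Years with five Wednesdays: 1939, 1940, 1944, 1945, 1946, 1950, 1951, 1956, 1957, 1961, 1962, 1963, 1967, 1968, 1972, 1973, 1974, 1978, 1979, 1984, 1985, 1989 → 22.

22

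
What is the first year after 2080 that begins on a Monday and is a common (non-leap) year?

Jan 1 advances by 2 weekdays after a leap year and by 1 after a common year.
2080: Jan 1 is Monday (leap).
2081: Wednesday
2082: Thursday
2083: Friday
2084: Saturday (leap)
2085: Monday
2085 begins on a Monday and is a common year.

2085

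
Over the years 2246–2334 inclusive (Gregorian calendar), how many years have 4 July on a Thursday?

12

Track 4 July's weekday year by year (advancing +1, or +2 across a Feb 29):
  2246: Sat  2247: Sun (+1)  2248: Tue (+2)  2249: Wed (+1)  2250: Thu (+1) ✓
  2251: Fri (+1)  2252: Sun (+2)  2253: Mon (+1)  2254: Tue (+1)  2255: Wed (+1)
  2256: Fri (+2)  2257: Sat (+1)  2258: Sun (+1)  2259: Mon (+1)  … (61 more years) …
  2321: Mon (+1)  2322: Tue (+1)  2323: Wed (+1)  2324: Fri (+2)  2325: Sat (+1)
  2326: Sun (+1)  2327: Mon (+1)  2328: Wed (+2)  2329: Thu (+1) ✓  2330: Fri (+1)
  2331: Sat (+1)  2332: Mon (+2)  2333: Tue (+1)  2334: Wed (+1)
Thursday years: 2250, 2261, 2267, 2272, 2278, 2289, 2295, 2301, 2307, 2312, 2318, 2329 — 12 in total.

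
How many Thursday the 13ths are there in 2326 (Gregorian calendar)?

1

Check the 13th of each month of 2326: Jan 13: Wed, Feb 13: Sat, Mar 13: Sat, Apr 13: Tue, May 13: Thu, Jun 13: Sun, Jul 13: Tue, Aug 13: Fri, Sep 13: Mon, Oct 13: Wed, Nov 13: Sat, Dec 13: Mon.
Thursday occurs in May — 1 month.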